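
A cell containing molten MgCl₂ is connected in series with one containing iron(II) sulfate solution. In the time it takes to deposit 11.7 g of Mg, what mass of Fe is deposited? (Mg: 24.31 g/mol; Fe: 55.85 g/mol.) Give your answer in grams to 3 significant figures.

26.9 g

n(Mg) = 11.7 / 24.31 = 0.4813 mol
Mg²⁺ + 2e⁻ → Mg, so n(e⁻) = 2 × 0.4813 = 0.9626 mol
In series, the same 0.9626 mol of electrons flows through the second cell.
Fe²⁺ + 2e⁻ → Fe, so n(Fe) = 0.9626 / 2 = 0.4813 mol
m(Fe) = 0.4813 × 55.85 = 26.9 g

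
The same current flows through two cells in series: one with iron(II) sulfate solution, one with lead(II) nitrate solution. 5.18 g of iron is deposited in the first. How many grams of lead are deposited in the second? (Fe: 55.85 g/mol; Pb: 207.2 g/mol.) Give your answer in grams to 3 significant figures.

19.2 g

n(Fe) = 5.18 / 55.85 = 0.09275 mol
Fe²⁺ + 2e⁻ → Fe, so n(e⁻) = 2 × 0.09275 = 0.1855 mol
Since the cells are in series, n(e⁻) in the Pb cell is also 0.1855 mol.
Pb²⁺ + 2e⁻ → Pb, so n(Pb) = 0.1855 / 2 = 0.09275 mol
m(Pb) = 0.09275 × 207.2 = 19.2 g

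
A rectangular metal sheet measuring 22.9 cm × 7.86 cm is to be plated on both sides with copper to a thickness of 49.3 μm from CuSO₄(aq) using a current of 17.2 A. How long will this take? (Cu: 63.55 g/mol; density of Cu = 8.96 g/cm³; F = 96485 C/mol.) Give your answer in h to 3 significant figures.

0.780 h

Plated area = 2 × 22.9 × 7.86 = 360.0 cm²
Volume = 360.0 × 49.3×10⁻⁴ cm = 1.775 cm³
m(Cu) = 1.775 × 8.96 = 15.90 g
n(Cu) = 15.90 / 63.55 = 0.2502 mol; n(e⁻) = 2 × 0.2502 = 0.5004 mol
Q = 0.5004 × 96485 = 48280 C
t = 48280 / 17.2 = 2807 s = 0.780 h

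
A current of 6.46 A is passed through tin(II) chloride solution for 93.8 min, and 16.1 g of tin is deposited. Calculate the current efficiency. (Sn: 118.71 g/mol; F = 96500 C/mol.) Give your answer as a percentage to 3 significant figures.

Q = 6.46 × 5628 = 36360 C
n(e⁻) = 36360 / 96500 = 0.3768 mol
Sn²⁺ + 2e⁻ → Sn, so theoretical n(Sn) = 0.1884 mol → 22.36 g
Efficiency = 16.1 / 22.36 = 0.7200 = 72.0%

72.0%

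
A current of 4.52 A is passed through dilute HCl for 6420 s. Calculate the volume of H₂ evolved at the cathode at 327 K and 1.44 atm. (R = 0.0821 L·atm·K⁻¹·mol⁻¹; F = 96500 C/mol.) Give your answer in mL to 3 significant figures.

Charge passed = 4.52 × 6420 = 29020 C
n(e⁻) = Q/F = 29020/96500 = 0.3007 mol
2H⁺ + 2e⁻ → H₂, so n(H₂) = 0.3007 / 2 = 0.1504 mol
V = nRT/P = 0.1504 × 0.0821 × 327 / 1.44 = 2.804 L
= 2800 mL

2800 mL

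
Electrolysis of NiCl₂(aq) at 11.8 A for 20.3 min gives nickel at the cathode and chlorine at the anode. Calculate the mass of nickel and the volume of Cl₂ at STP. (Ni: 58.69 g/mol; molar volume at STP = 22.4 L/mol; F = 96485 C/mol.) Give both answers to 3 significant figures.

4.37 g Ni; 1.67 L Cl₂

Q = 11.8 × 1218 = 14370 C; n(e⁻) = 14370 / 96485 = 0.1489 mol
Cathode: Ni²⁺ + 2e⁻ → Ni → n(Ni) = 0.1489/2 = 0.07445 mol → 4.37 g
Anode: 2Cl⁻ → Cl₂ + 2e⁻ → n(Cl₂) = 0.1489/2 = 0.07445 mol → 1.67 L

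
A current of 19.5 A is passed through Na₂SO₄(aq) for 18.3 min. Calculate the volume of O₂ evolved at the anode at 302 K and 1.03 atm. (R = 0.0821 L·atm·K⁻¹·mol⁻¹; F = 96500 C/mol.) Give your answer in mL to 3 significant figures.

Charge passed = 19.5 × 1098 = 21410 C
n(e⁻) = 21410 / 96500 = 0.2219 mol
2H₂O → O₂ + 4H⁺ + 4e⁻, so n(O₂) = 0.2219 / 4 = 0.05548 mol
V = nRT/P = 0.05548 × 0.0821 × 302 / 1.03 = 1.336 L
= 1340 mL

1340 mL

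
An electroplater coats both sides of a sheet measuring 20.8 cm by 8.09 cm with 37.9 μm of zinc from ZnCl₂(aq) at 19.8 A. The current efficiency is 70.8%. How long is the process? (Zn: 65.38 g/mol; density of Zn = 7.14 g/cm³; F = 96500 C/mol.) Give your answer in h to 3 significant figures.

0.533 h

Plated area = 2 × 20.8 × 8.09 = 336.5 cm²
Volume = 336.5 × 37.9×10⁻⁴ cm = 1.275 cm³
m(Zn) = 1.275 × 7.14 = 9.104 g
n(Zn) = 9.104 / 65.38 = 0.1392 mol; n(e⁻) = 2 × 0.1392 = 0.2784 mol
Q = 0.2784 × 96500 / 0.708 = 37950 C
t = 37950 / 19.8 = 1917 s = 0.533 h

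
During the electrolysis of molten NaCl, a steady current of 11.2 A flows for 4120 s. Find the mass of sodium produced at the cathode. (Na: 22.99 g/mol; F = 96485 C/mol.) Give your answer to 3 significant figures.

11.0 g

Q = It = 11.2 × 4120 = 46140 C
Moles of electrons = 46140 / 96485 = 0.4782 mol
Na⁺ + e⁻ → Na, so n(Na) = 0.4782 mol
m = 0.4782 × 22.99 = 11.0 g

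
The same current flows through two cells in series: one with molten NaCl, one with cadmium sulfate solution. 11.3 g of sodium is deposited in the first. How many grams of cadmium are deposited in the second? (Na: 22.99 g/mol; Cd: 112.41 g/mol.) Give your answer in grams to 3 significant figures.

n(Na) = 11.3 / 22.99 = 0.4915 mol
Na⁺ + e⁻ → Na, so n(e⁻) = 0.4915 mol
Same current for the same time ⇒ same n(e⁻) = 0.4915 mol in both cells.
Cd²⁺ + 2e⁻ → Cd, so n(Cd) = 0.4915 / 2 = 0.2458 mol
m(Cd) = 0.2458 × 112.41 = 27.6 g

27.6 g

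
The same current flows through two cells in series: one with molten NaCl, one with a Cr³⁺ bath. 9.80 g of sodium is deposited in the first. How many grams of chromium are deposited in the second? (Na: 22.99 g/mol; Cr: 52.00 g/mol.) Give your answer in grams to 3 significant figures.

7.39 g

n(Na) = 9.80 / 22.99 = 0.4263 mol
Na⁺ + e⁻ → Na, so n(e⁻) = 0.4263 mol
In series, the same 0.4263 mol of electrons flows through the second cell.
Cr³⁺ + 3e⁻ → Cr, so n(Cr) = 0.4263 / 3 = 0.1421 mol
m(Cr) = 0.1421 × 52.00 = 7.39 g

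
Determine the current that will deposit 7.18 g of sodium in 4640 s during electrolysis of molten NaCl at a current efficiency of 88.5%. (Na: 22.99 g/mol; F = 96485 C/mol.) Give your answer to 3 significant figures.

n(Na) = 7.18 / 22.99 = 0.3123 mol
Na⁺ + e⁻ → Na, so n(e⁻) = 0.3123 mol
Q = 0.3123 × 96485 / 0.885 = 34050 C
I = Q / t = 34050 / 4640 s = 7.34 A

7.34 A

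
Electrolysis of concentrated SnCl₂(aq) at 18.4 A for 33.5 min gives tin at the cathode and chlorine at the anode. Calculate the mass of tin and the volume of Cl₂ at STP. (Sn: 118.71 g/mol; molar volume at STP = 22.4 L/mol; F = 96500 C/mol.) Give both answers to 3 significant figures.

22.7 g Sn; 4.29 L Cl₂

Q = 18.4 × 2010 = 36980 C; n(e⁻) = 36980 / 96500 = 0.3832 mol
Cathode: Sn²⁺ + 2e⁻ → Sn → n(Sn) = 0.3832/2 = 0.1916 mol → 22.7 g
Anode: 2Cl⁻ → Cl₂ + 2e⁻ → n(Cl₂) = 0.3832/2 = 0.1916 mol → 4.29 L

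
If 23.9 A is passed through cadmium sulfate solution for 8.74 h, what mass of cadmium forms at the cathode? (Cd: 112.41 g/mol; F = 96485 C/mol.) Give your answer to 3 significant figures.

438 g

Q = 23.9 A × 31464 s = 7.520×10^5 C
Moles of electrons = 7.520×10^5 / 96485 = 7.794 mol
Cd²⁺ + 2e⁻ → Cd, so n(Cd) = 7.794 / 2 = 3.897 mol
m = 3.897 × 112.41 = 438 g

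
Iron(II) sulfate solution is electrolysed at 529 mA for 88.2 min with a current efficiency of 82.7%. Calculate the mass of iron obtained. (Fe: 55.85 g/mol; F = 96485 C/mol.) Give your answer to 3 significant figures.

0.670 g

Q = 0.529 × 5292 = 2799 C
n(e⁻) = 2799 / 96485 = 0.02901 mol
Fe²⁺ + 2e⁻ → Fe, so theoretical m(Fe) = 0.01451 × 55.85 = 0.8104 g
Actual mass = 82.7% × 0.8104 = 0.670 g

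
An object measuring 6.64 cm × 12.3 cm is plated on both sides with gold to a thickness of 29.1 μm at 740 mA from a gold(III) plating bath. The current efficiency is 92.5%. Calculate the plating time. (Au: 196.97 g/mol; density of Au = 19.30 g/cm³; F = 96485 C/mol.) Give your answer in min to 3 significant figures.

328 min

Plated area = 2 × 6.64 × 12.3 = 163.3 cm²
Volume = 163.3 × 29.1×10⁻⁴ cm = 0.4752 cm³
m(Au) = 0.4752 × 19.30 = 9.171 g
n(Au) = 9.171 / 196.97 = 0.04656 mol; n(e⁻) = 3 × 0.04656 = 0.1397 mol
Q = 0.1397 × 96485 / 0.925 = 14570 C
t = 14570 / 0.740 = 19690 s = 328 min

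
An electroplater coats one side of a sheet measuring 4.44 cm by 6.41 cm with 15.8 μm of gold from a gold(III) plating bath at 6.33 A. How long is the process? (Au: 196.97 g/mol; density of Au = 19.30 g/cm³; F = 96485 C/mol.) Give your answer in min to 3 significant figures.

3.36 min

Plated area = 4.44 × 6.41 = 28.46 cm²
Volume = 28.46 × 15.8×10⁻⁴ cm = 0.04497 cm³
m(Au) = 0.04497 × 19.30 = 0.8679 g
n(Au) = 0.8679 / 196.97 = 0.004406 mol; n(e⁻) = 3 × 0.004406 = 0.01322 mol
Q = 0.01322 × 96485 = 1276 C
t = 1276 / 6.33 = 201.6 s = 3.36 min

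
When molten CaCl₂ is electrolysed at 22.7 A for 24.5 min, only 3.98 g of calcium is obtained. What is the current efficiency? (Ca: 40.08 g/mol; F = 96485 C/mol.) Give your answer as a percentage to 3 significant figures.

57.4%

Q = 22.7 × 1470 = 33370 C
n(e⁻) = 33370 / 96485 = 0.3459 mol
Ca²⁺ + 2e⁻ → Ca, so theoretical n(Ca) = 0.1730 mol → 6.934 g
Efficiency = 3.98 / 6.934 = 0.5740 = 57.4%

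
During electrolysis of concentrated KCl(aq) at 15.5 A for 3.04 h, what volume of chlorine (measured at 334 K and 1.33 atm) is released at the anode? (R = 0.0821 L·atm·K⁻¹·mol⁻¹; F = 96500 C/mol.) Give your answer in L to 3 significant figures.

18.1 L

Q = 15.5 A × 10944 s = 1.696×10^5 C
Moles of electrons = 1.696×10^5 / 96500 = 1.758 mol
2Cl⁻ → Cl₂ + 2e⁻, so n(Cl₂) = 1.758 / 2 = 0.8790 mol
V = nRT/P = 0.8790 × 0.0821 × 334 / 1.33 = 18.12 L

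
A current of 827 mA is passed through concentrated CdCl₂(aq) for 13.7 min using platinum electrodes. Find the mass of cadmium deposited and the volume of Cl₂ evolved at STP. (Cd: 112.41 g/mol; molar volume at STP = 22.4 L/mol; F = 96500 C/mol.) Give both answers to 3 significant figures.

0.396 g Cd; 0.0789 L Cl₂

Q = 0.827 × 822 = 679.8 C; n(e⁻) = 679.8 / 96500 = 0.007045 mol
Cathode: Cd²⁺ + 2e⁻ → Cd → n(Cd) = 0.007045/2 = 0.003523 mol → 0.396 g
Anode: 2Cl⁻ → Cl₂ + 2e⁻ → n(Cl₂) = 0.007045/2 = 0.003523 mol → 0.0789 L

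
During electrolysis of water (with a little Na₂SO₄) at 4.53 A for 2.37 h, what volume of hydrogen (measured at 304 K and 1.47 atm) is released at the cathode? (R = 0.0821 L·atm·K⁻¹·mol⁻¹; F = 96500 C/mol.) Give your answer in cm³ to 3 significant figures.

3400 cm³

Q = 4.53 A × 8532 s = 38650 C
Moles of electrons = 38650 / 96500 = 0.4005 mol
2H⁺ + 2e⁻ → H₂, so n(H₂) = 0.4005 / 2 = 0.2003 mol
V = nRT/P = 0.2003 × 0.0821 × 304 / 1.47 = 3.401 L
= 3400 cm³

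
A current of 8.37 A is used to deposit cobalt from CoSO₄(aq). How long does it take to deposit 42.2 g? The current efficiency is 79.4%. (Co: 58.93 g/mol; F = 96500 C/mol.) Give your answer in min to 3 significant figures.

n(Co) = 42.2 / 58.93 = 0.7161 mol
Co²⁺ + 2e⁻ → Co, so n(e⁻) = 2 × 0.7161 = 1.432 mol
Q = 1.432 × 96500 / 0.794 = 1.740×10^5 C
t = Q / I = 1.740×10^5 / 8.37 = 20790 s = 347 min

347 min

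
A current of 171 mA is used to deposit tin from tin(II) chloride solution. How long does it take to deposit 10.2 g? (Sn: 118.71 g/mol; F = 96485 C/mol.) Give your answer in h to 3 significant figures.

n(Sn) = 10.2 / 118.71 = 0.08592 mol
Sn²⁺ + 2e⁻ → Sn, so n(e⁻) = 2 × 0.08592 = 0.1718 mol
Q = 0.1718 × 96485 = 16580 C
t = Q / I = 16580 / 0.171 = 96960 s = 26.9 h

26.9 h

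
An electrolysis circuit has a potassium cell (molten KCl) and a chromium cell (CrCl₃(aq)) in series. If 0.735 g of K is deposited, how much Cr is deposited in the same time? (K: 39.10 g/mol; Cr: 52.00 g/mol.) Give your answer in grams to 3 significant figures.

0.326 g

n(K) = 0.735 / 39.10 = 0.01880 mol
K⁺ + e⁻ → K, so n(e⁻) = 0.01880 mol
The cells are in series, so the same charge (and hence the same n(e⁻) = 0.01880 mol) passes through both.
Cr³⁺ + 3e⁻ → Cr, so n(Cr) = 0.01880 / 3 = 0.006267 mol
m(Cr) = 0.006267 × 52.00 = 0.326 g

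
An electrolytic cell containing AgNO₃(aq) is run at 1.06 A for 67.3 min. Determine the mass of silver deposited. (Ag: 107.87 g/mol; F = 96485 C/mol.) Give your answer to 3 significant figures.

Q = It = 1.06 × 4038 = 4280 C
Moles of electrons = 4280 / 96485 = 0.04436 mol
Ag⁺ + e⁻ → Ag, so n(Ag) = 0.04436 mol
m = 0.04436 × 107.87 = 4.79 g

4.79 g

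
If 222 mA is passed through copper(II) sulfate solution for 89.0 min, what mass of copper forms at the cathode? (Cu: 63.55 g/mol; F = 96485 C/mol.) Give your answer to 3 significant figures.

Q = 0.222 A × 5340 s = 1185 C
Moles of electrons = 1185 / 96485 = 0.01228 mol
Cu²⁺ + 2e⁻ → Cu, so n(Cu) = 0.01228 / 2 = 0.006140 mol
m = 0.006140 × 63.55 = 0.390 g

0.390 g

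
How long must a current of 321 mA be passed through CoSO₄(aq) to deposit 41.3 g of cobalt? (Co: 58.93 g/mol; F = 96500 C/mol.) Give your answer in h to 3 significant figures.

117 h

n(Co) = 41.3 / 58.93 = 0.7008 mol
Co²⁺ + 2e⁻ → Co, so n(e⁻) = 2 × 0.7008 = 1.402 mol
Q = 1.402 × 96500 = 1.353×10^5 C
t = Q / I = 1.353×10^5 / 0.321 = 4.215×10^5 s = 117 h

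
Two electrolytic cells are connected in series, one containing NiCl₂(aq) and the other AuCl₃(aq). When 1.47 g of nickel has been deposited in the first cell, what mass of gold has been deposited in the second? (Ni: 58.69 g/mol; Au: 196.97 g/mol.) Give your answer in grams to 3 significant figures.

3.29 g

n(Ni) = 1.47 / 58.69 = 0.02505 mol
Ni²⁺ + 2e⁻ → Ni, so n(e⁻) = 2 × 0.02505 = 0.05010 mol
Same current for the same time ⇒ same n(e⁻) = 0.05010 mol in both cells.
Au³⁺ + 3e⁻ → Au, so n(Au) = 0.05010 / 3 = 0.01670 mol
m(Au) = 0.01670 × 196.97 = 3.29 g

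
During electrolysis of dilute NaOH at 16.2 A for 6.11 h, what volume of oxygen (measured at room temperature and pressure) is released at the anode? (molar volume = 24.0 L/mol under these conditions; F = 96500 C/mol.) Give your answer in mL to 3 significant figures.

22200 mL

Q = It = 16.2 × 21996 = 3.563×10^5 C
n(e⁻) = Q/F = 3.563×10^5/96500 = 3.692 mol
2H₂O → O₂ + 4H⁺ + 4e⁻, so n(O₂) = 3.692 / 4 = 0.9230 mol
V = 0.9230 × 24.0 = 22.15 L
= 22200 mL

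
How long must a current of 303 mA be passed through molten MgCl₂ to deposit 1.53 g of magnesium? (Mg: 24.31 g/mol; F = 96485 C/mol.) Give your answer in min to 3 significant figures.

668 min

n(Mg) = 1.53 / 24.31 = 0.06294 mol
Mg²⁺ + 2e⁻ → Mg, so n(e⁻) = 2 × 0.06294 = 0.1259 mol
Q = 0.1259 × 96485 = 12150 C
t = Q / I = 12150 / 0.303 = 40100 s = 668 min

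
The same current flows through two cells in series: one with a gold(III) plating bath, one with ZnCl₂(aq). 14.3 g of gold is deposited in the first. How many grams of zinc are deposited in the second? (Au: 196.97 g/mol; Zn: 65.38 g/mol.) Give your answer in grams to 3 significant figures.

7.12 g

n(Au) = 14.3 / 196.97 = 0.07260 mol
Au³⁺ + 3e⁻ → Au, so n(e⁻) = 3 × 0.07260 = 0.2178 mol
Same current for the same time ⇒ same n(e⁻) = 0.2178 mol in both cells.
Zn²⁺ + 2e⁻ → Zn, so n(Zn) = 0.2178 / 2 = 0.1089 mol
m(Zn) = 0.1089 × 65.38 = 7.12 g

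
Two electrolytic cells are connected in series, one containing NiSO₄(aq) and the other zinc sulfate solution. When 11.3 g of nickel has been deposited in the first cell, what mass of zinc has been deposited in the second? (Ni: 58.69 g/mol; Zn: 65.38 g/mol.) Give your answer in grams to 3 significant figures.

12.6 g

n(Ni) = 11.3 / 58.69 = 0.1925 mol
Ni²⁺ + 2e⁻ → Ni, so n(e⁻) = 2 × 0.1925 = 0.3850 mol
Since the cells are in series, n(e⁻) in the Zn cell is also 0.3850 mol.
Zn²⁺ + 2e⁻ → Zn, so n(Zn) = 0.3850 / 2 = 0.1925 mol
m(Zn) = 0.1925 × 65.38 = 12.6 g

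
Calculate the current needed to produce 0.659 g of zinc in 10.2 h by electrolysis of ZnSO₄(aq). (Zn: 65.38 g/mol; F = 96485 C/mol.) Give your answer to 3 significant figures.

n(Zn) = 0.659 / 65.38 = 0.01008 mol
Zn²⁺ + 2e⁻ → Zn, so n(e⁻) = 2 × 0.01008 = 0.02016 mol
Q = 0.02016 × 96485 = 1945 C
I = Q / t = 1945 / 36720 s = 0.0530 A

0.0530 A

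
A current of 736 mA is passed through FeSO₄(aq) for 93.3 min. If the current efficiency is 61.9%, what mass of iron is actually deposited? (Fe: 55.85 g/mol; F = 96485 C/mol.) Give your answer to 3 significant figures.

0.738 g

Q = 0.736 × 5598 = 4120 C
n(e⁻) = 4120 / 96485 = 0.04270 mol
Fe²⁺ + 2e⁻ → Fe, so theoretical m(Fe) = 0.02135 × 55.85 = 1.192 g
Actual mass = 61.9% × 1.192 = 0.738 g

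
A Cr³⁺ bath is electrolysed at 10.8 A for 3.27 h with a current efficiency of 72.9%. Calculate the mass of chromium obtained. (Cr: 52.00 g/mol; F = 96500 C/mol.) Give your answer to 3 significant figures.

16.6 g

Q = 10.8 × 11772 = 1.271×10^5 C
n(e⁻) = 1.271×10^5 / 96500 = 1.317 mol
Cr³⁺ + 3e⁻ → Cr, so theoretical m(Cr) = 0.4390 × 52.00 = 22.83 g
Actual mass = 72.9% × 22.83 = 16.6 g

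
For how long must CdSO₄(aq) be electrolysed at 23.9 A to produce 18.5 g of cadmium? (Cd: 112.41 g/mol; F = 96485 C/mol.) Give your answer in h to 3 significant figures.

n(Cd) = 18.5 / 112.41 = 0.1646 mol
Cd²⁺ + 2e⁻ → Cd, so n(e⁻) = 2 × 0.1646 = 0.3292 mol
Q = 0.3292 × 96485 = 31760 C
t = Q / I = 31760 / 23.9 = 1329 s = 0.369 h

0.369 h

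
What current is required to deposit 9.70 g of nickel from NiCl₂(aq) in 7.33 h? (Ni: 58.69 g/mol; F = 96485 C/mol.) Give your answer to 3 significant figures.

1.21 A

n(Ni) = 9.70 / 58.69 = 0.1653 mol
Ni²⁺ + 2e⁻ → Ni, so n(e⁻) = 2 × 0.1653 = 0.3306 mol
Q = 0.3306 × 96485 = 31900 C
I = Q / t = 31900 / 26388 s = 1.21 A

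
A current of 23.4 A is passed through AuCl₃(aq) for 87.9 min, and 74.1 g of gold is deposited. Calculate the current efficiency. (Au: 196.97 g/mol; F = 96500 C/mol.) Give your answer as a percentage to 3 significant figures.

Q = 23.4 × 5274 = 1.234×10^5 C
n(e⁻) = 1.234×10^5 / 96500 = 1.279 mol
Au³⁺ + 3e⁻ → Au, so theoretical n(Au) = 0.4263 mol → 83.97 g
Efficiency = 74.1 / 83.97 = 0.8825 = 88.2%

88.2%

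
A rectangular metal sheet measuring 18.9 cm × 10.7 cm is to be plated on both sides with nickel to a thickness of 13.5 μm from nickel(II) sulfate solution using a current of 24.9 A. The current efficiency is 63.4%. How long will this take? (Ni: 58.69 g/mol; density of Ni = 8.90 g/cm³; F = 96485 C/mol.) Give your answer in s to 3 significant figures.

Plated area = 2 × 18.9 × 10.7 = 404.5 cm²
Volume = 404.5 × 13.5×10⁻⁴ cm = 0.5461 cm³
m(Ni) = 0.5461 × 8.90 = 4.860 g
n(Ni) = 4.860 / 58.69 = 0.08281 mol; n(e⁻) = 2 × 0.08281 = 0.1656 mol
Q = 0.1656 × 96485 / 0.634 = 25200 C
t = 25200 / 24.9 = 1012 s

1010 s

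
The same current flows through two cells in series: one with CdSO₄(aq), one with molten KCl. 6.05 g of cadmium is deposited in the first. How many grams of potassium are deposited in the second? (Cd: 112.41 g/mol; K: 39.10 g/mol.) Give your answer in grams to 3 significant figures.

n(Cd) = 6.05 / 112.41 = 0.05382 mol
Cd²⁺ + 2e⁻ → Cd, so n(e⁻) = 2 × 0.05382 = 0.1076 mol
Since the cells are in series, n(e⁻) in the K cell is also 0.1076 mol.
K⁺ + e⁻ → K, so n(K) = 0.1076 mol
m(K) = 0.1076 × 39.10 = 4.21 g

4.21 g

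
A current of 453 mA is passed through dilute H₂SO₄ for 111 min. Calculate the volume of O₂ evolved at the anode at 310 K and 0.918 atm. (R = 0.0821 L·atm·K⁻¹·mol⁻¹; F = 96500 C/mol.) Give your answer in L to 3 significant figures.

Q = 0.453 A × 6660 s = 3017 C
n(e⁻) = Q/F = 3017/96500 = 0.03126 mol
2H₂O → O₂ + 4H⁺ + 4e⁻, so n(O₂) = 0.03126 / 4 = 0.007815 mol
V = nRT/P = 0.007815 × 0.0821 × 310 / 0.918 = 0.2167 L

0.217 L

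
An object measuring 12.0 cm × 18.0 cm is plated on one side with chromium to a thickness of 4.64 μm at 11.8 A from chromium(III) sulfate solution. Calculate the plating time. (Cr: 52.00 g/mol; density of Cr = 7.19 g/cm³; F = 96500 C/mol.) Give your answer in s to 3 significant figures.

Plated area = 12.0 × 18.0 = 216.0 cm²
Volume = 216.0 × 4.64×10⁻⁴ cm = 0.1002 cm³
m(Cr) = 0.1002 × 7.19 = 0.7204 g
n(Cr) = 0.7204 / 52.00 = 0.01385 mol; n(e⁻) = 3 × 0.01385 = 0.04155 mol
Q = 0.04155 × 96500 = 4010 C
t = 4010 / 11.8 = 339.8 s

340 s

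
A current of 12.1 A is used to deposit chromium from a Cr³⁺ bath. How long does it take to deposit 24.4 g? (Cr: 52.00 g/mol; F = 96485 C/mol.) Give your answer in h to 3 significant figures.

n(Cr) = 24.4 / 52.00 = 0.4692 mol
Cr³⁺ + 3e⁻ → Cr, so n(e⁻) = 3 × 0.4692 = 1.408 mol
Q = 1.408 × 96485 = 1.359×10^5 C
t = Q / I = 1.359×10^5 / 12.1 = 11230 s = 3.12 h

3.12 h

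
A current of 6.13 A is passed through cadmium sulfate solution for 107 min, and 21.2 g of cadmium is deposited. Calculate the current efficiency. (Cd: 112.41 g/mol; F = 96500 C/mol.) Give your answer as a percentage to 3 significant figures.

Q = 6.13 × 6420 = 39350 C
n(e⁻) = 39350 / 96500 = 0.4078 mol
Cd²⁺ + 2e⁻ → Cd, so theoretical n(Cd) = 0.2039 mol → 22.92 g
Efficiency = 21.2 / 22.92 = 0.9250 = 92.5%

92.5%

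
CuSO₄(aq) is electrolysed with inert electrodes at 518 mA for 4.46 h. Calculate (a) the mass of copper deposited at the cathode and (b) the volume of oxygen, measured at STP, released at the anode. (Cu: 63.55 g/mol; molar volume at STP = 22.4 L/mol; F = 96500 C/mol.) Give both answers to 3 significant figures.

2.74 g Cu; 0.483 L O₂

Q = 0.518 × 16056 = 8317 C; n(e⁻) = 8317 / 96500 = 0.08619 mol
Cathode: Cu²⁺ + 2e⁻ → Cu → n(Cu) = 0.08619/2 = 0.04310 mol → 2.74 g
Anode: 2H₂O → O₂ + 4H⁺ + 4e⁻ → n(O₂) = 0.08619/4 = 0.02155 mol → 0.483 L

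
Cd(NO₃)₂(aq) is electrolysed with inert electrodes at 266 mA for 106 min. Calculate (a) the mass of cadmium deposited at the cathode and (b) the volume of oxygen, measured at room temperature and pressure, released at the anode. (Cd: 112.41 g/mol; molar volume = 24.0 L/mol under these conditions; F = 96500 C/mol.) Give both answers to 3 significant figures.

0.985 g Cd; 0.105 L O₂

Q = 0.266 × 6360 = 1692 C; n(e⁻) = 1692 / 96500 = 0.01753 mol
Cathode: Cd²⁺ + 2e⁻ → Cd → n(Cd) = 0.01753/2 = 0.008765 mol → 0.985 g
Anode: 2H₂O → O₂ + 4H⁺ + 4e⁻ → n(O₂) = 0.01753/4 = 0.004383 mol → 0.105 L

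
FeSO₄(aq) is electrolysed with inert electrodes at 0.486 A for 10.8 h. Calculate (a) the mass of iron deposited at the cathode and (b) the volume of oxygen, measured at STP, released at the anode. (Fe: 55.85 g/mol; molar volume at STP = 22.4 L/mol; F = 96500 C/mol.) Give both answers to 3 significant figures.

5.47 g Fe; 1.10 L O₂

Q = 0.486 × 38880 = 18900 C; n(e⁻) = 18900 / 96500 = 0.1959 mol
Cathode: Fe²⁺ + 2e⁻ → Fe → n(Fe) = 0.1959/2 = 0.09795 mol → 5.47 g
Anode: 2H₂O → O₂ + 4H⁺ + 4e⁻ → n(O₂) = 0.1959/4 = 0.04898 mol → 1.10 L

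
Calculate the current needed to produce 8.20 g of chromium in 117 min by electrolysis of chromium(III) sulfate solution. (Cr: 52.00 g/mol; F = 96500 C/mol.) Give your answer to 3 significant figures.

6.50 A

n(Cr) = 8.20 / 52.00 = 0.1577 mol
Cr³⁺ + 3e⁻ → Cr, so n(e⁻) = 3 × 0.1577 = 0.4731 mol
Q = 0.4731 × 96500 = 45650 C
I = Q / t = 45650 / 7020 s = 6.50 A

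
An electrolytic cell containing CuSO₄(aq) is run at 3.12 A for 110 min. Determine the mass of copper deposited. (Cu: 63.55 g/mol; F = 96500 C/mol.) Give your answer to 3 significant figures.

6.78 g

Q = 3.12 A × 6600 s = 20590 C
n(e⁻) = 20590 / 96500 = 0.2134 mol
Cu²⁺ + 2e⁻ → Cu, so n(Cu) = 0.2134 / 2 = 0.1067 mol
m = 0.1067 × 63.55 = 6.78 g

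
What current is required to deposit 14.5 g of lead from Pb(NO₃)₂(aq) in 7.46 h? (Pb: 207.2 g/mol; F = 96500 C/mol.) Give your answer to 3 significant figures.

0.503 A

n(Pb) = 14.5 / 207.2 = 0.06998 mol
Pb²⁺ + 2e⁻ → Pb, so n(e⁻) = 2 × 0.06998 = 0.1400 mol
Q = 0.1400 × 96500 = 13510 C
I = Q / t = 13510 / 26856 s = 0.503 A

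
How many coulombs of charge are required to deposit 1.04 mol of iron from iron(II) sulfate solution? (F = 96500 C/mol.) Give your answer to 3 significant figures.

Fe²⁺ + 2e⁻ → Fe, so n(e⁻) = 2 × 1.04 = 2.080 mol
Q = 2.080 × 96500 = 2.007×10^5 C

2.01×10^5 C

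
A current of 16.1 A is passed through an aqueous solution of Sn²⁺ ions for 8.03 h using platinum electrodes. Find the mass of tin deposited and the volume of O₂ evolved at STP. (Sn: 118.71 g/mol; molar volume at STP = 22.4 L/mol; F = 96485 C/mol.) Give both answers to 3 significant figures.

Q = 16.1 × 28908 = 4.654×10^5 C; n(e⁻) = 4.654×10^5 / 96485 = 4.824 mol
Cathode: Sn²⁺ + 2e⁻ → Sn → n(Sn) = 4.824/2 = 2.412 mol → 286 g
Anode: 2H₂O → O₂ + 4H⁺ + 4e⁻ → n(O₂) = 4.824/4 = 1.206 mol → 27.0 L

286 g Sn; 27.0 L O₂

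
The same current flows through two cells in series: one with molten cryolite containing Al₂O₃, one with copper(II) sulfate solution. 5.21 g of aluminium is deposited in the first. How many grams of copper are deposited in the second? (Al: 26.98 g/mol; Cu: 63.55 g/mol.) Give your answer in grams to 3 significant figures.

18.4 g

n(Al) = 5.21 / 26.98 = 0.1931 mol
Al³⁺ + 3e⁻ → Al, so n(e⁻) = 3 × 0.1931 = 0.5793 mol
In series, the same 0.5793 mol of electrons flows through the second cell.
Cu²⁺ + 2e⁻ → Cu, so n(Cu) = 0.5793 / 2 = 0.2897 mol
m(Cu) = 0.2897 × 63.55 = 18.4 g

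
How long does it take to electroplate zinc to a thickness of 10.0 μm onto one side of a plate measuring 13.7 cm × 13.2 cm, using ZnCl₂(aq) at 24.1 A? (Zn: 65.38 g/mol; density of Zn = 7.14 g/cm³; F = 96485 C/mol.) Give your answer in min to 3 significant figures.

Plated area = 13.7 × 13.2 = 180.8 cm²
Volume = 180.8 × 10.0×10⁻⁴ cm = 0.1808 cm³
m(Zn) = 0.1808 × 7.14 = 1.291 g
n(Zn) = 1.291 / 65.38 = 0.01975 mol; n(e⁻) = 2 × 0.01975 = 0.03950 mol
Q = 0.03950 × 96485 = 3811 C
t = 3811 / 24.1 = 158.1 s = 2.64 min

2.64 min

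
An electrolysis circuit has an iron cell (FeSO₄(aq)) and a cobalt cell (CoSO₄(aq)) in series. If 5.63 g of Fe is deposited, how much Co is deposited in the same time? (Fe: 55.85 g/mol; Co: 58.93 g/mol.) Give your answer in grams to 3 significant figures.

n(Fe) = 5.63 / 55.85 = 0.1008 mol
Fe²⁺ + 2e⁻ → Fe, so n(e⁻) = 2 × 0.1008 = 0.2016 mol
The cells are in series, so the same charge (and hence the same n(e⁻) = 0.2016 mol) passes through both.
Co²⁺ + 2e⁻ → Co, so n(Co) = 0.2016 / 2 = 0.1008 mol
m(Co) = 0.1008 × 58.93 = 5.94 g

5.94 g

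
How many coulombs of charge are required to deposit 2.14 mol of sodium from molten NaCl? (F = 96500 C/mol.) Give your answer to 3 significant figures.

Na⁺ + e⁻ → Na, so n(e⁻) = 1 × 2.14 = 2.140 mol
Q = 2.140 × 96500 = 2.065×10^5 C

2.07×10^5 C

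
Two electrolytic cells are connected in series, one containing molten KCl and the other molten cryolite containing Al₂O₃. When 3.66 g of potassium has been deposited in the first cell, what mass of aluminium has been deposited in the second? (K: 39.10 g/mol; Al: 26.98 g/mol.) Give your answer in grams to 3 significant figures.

0.842 g

n(K) = 3.66 / 39.10 = 0.09361 mol
K⁺ + e⁻ → K, so n(e⁻) = 0.09361 mol
Same current for the same time ⇒ same n(e⁻) = 0.09361 mol in both cells.
Al³⁺ + 3e⁻ → Al, so n(Al) = 0.09361 / 3 = 0.03120 mol
m(Al) = 0.03120 × 26.98 = 0.842 g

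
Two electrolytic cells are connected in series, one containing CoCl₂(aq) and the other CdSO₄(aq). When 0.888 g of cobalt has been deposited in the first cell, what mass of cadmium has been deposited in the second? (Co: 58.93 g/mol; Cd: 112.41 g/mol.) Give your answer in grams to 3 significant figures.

1.69 g

n(Co) = 0.888 / 58.93 = 0.01507 mol
Co²⁺ + 2e⁻ → Co, so n(e⁻) = 2 × 0.01507 = 0.03014 mol
Since the cells are in series, n(e⁻) in the Cd cell is also 0.03014 mol.
Cd²⁺ + 2e⁻ → Cd, so n(Cd) = 0.03014 / 2 = 0.01507 mol
m(Cd) = 0.01507 × 112.41 = 1.69 g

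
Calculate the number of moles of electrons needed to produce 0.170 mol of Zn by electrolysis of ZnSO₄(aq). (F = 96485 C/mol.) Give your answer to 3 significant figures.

0.340 mol

Zn²⁺ + 2e⁻ → Zn, so n(e⁻) = 2 × 0.170 = 0.3400 mol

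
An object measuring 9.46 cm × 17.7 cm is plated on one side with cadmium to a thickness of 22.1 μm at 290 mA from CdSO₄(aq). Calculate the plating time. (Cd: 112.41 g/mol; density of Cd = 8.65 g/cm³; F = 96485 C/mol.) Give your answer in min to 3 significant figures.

Plated area = 9.46 × 17.7 = 167.4 cm²
Volume = 167.4 × 22.1×10⁻⁴ cm = 0.3700 cm³
m(Cd) = 0.3700 × 8.65 = 3.201 g
n(Cd) = 3.201 / 112.41 = 0.02848 mol; n(e⁻) = 2 × 0.02848 = 0.05696 mol
Q = 0.05696 × 96485 = 5496 C
t = 5496 / 0.290 = 18950 s = 316 min

316 min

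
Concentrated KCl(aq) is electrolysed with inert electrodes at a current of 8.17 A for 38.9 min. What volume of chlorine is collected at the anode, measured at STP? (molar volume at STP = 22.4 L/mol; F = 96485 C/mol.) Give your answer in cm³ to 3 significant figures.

Q = 8.17 A × 2334 s = 19070 C
Moles of electrons = 19070 / 96485 = 0.1976 mol
2Cl⁻ → Cl₂ + 2e⁻, so n(Cl₂) = 0.1976 / 2 = 0.09880 mol
V = 0.09880 × 22.4 = 2.213 L
= 2210 cm³

2210 cm³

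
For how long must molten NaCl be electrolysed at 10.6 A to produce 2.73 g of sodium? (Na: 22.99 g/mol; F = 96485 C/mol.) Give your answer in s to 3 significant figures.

n(Na) = 2.73 / 22.99 = 0.1187 mol
Na⁺ + e⁻ → Na, so n(e⁻) = 0.1187 mol
Q = 0.1187 × 96485 = 11450 C
t = Q / I = 11450 / 10.6 = 1080 s

1080 s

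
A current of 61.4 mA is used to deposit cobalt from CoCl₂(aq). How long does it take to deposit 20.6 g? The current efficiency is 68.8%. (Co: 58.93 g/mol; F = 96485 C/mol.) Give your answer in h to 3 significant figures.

444 h

n(Co) = 20.6 / 58.93 = 0.3496 mol
Co²⁺ + 2e⁻ → Co, so n(e⁻) = 2 × 0.3496 = 0.6992 mol
Q = 0.6992 × 96485 / 0.688 = 98060 C
t = Q / I = 98060 / 0.0614 = 1.597×10^6 s = 444 h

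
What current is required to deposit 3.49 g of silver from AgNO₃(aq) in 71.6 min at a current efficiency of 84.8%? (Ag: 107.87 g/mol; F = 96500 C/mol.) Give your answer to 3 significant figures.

n(Ag) = 3.49 / 107.87 = 0.03235 mol
Ag⁺ + e⁻ → Ag, so n(e⁻) = 0.03235 mol
Q = 0.03235 × 96500 / 0.848 = 3681 C
I = Q / t = 3681 / 4296 s = 0.857 A

0.857 A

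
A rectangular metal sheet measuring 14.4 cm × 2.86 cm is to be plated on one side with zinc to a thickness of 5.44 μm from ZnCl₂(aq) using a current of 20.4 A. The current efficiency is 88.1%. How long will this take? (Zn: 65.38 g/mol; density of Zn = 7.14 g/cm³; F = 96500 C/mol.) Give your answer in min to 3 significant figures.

Plated area = 14.4 × 2.86 = 41.18 cm²
Volume = 41.18 × 5.44×10⁻⁴ cm = 0.02240 cm³
m(Zn) = 0.02240 × 7.14 = 0.1599 g
n(Zn) = 0.1599 / 65.38 = 0.002446 mol; n(e⁻) = 2 × 0.002446 = 0.004892 mol
Q = 0.004892 × 96500 / 0.881 = 535.8 C
t = 535.8 / 20.4 = 26.26 s = 0.438 min

0.438 min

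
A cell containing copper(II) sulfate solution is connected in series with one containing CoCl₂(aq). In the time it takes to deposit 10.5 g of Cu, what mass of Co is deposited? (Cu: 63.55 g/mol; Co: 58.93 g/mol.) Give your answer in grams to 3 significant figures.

n(Cu) = 10.5 / 63.55 = 0.1652 mol
Cu²⁺ + 2e⁻ → Cu, so n(e⁻) = 2 × 0.1652 = 0.3304 mol
In series, the same 0.3304 mol of electrons flows through the second cell.
Co²⁺ + 2e⁻ → Co, so n(Co) = 0.3304 / 2 = 0.1652 mol
m(Co) = 0.1652 × 58.93 = 9.74 g

9.74 g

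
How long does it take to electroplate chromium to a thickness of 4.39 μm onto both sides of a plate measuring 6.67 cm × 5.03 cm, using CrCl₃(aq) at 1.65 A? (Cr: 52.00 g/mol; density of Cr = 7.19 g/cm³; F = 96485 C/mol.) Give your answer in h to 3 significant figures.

Plated area = 2 × 6.67 × 5.03 = 67.10 cm²
Volume = 67.10 × 4.39×10⁻⁴ cm = 0.02946 cm³
m(Cr) = 0.02946 × 7.19 = 0.2118 g
n(Cr) = 0.2118 / 52.00 = 0.004073 mol; n(e⁻) = 3 × 0.004073 = 0.01222 mol
Q = 0.01222 × 96485 = 1179 C
t = 1179 / 1.65 = 714.5 s = 0.198 h

0.198 h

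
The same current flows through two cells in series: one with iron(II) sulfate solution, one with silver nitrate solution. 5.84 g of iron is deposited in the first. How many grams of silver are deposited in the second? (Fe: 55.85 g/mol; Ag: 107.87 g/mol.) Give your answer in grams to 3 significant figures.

n(Fe) = 5.84 / 55.85 = 0.1046 mol
Fe²⁺ + 2e⁻ → Fe, so n(e⁻) = 2 × 0.1046 = 0.2092 mol
In series, the same 0.2092 mol of electrons flows through the second cell.
Ag⁺ + e⁻ → Ag, so n(Ag) = 0.2092 mol
m(Ag) = 0.2092 × 107.87 = 22.6 g

22.6 g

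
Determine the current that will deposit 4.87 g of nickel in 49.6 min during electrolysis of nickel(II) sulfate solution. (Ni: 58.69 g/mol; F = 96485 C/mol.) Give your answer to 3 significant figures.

5.38 A

n(Ni) = 4.87 / 58.69 = 0.08298 mol
Ni²⁺ + 2e⁻ → Ni, so n(e⁻) = 2 × 0.08298 = 0.1660 mol
Q = 0.1660 × 96485 = 16020 C
I = Q / t = 16020 / 2976 s = 5.38 A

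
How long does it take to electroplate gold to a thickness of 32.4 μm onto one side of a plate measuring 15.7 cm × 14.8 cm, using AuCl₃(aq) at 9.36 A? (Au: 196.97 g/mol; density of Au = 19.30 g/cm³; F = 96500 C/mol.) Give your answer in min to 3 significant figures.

Plated area = 15.7 × 14.8 = 232.4 cm²
Volume = 232.4 × 32.4×10⁻⁴ cm = 0.7530 cm³
m(Au) = 0.7530 × 19.30 = 14.53 g
n(Au) = 14.53 / 196.97 = 0.07377 mol; n(e⁻) = 3 × 0.07377 = 0.2213 mol
Q = 0.2213 × 96500 = 21360 C
t = 21360 / 9.36 = 2282 s = 38.0 min

38.0 min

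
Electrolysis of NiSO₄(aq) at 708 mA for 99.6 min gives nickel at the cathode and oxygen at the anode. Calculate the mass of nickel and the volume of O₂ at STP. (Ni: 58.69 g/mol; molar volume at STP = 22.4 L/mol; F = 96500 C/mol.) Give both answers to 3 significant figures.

1.29 g Ni; 0.246 L O₂

Q = 0.708 × 5976 = 4231 C; n(e⁻) = 4231 / 96500 = 0.04384 mol
Cathode: Ni²⁺ + 2e⁻ → Ni → n(Ni) = 0.04384/2 = 0.02192 mol → 1.29 g
Anode: 2H₂O → O₂ + 4H⁺ + 4e⁻ → n(O₂) = 0.04384/4 = 0.01096 mol → 0.246 L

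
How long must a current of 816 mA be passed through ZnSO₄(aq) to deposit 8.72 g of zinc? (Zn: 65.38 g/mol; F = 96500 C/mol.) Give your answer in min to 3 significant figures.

526 min

n(Zn) = 8.72 / 65.38 = 0.1334 mol
Zn²⁺ + 2e⁻ → Zn, so n(e⁻) = 2 × 0.1334 = 0.2668 mol
Q = 0.2668 × 96500 = 25750 C
t = Q / I = 25750 / 0.816 = 31560 s = 526 min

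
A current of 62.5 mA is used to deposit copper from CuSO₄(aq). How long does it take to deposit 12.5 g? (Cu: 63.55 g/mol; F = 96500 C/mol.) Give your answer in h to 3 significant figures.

169 h

n(Cu) = 12.5 / 63.55 = 0.1967 mol
Cu²⁺ + 2e⁻ → Cu, so n(e⁻) = 2 × 0.1967 = 0.3934 mol
Q = 0.3934 × 96500 = 37960 C
t = Q / I = 37960 / 0.0625 = 6.074×10^5 s = 169 h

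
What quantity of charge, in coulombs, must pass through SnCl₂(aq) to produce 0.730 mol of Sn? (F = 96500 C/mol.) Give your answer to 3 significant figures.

1.41×10^5 C

Sn²⁺ + 2e⁻ → Sn, so n(e⁻) = 2 × 0.730 = 1.460 mol
Q = 1.460 × 96500 = 1.409×10^5 C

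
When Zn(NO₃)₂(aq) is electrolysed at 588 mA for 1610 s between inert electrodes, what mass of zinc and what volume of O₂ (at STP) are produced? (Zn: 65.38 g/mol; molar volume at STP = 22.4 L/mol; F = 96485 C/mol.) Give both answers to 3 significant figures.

Q = 0.588 × 1610 = 946.7 C; n(e⁻) = 946.7 / 96485 = 0.009812 mol
Cathode: Zn²⁺ + 2e⁻ → Zn → n(Zn) = 0.009812/2 = 0.004906 mol → 0.321 g
Anode: 2H₂O → O₂ + 4H⁺ + 4e⁻ → n(O₂) = 0.009812/4 = 0.002453 mol → 0.0549 L

0.321 g Zn; 0.0549 L O₂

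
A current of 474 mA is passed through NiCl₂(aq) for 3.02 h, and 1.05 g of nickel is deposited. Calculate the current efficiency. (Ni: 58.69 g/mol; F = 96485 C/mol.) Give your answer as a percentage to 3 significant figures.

67.0%

Q = 0.474 × 10872 = 5153 C
n(e⁻) = 5153 / 96485 = 0.05341 mol
Ni²⁺ + 2e⁻ → Ni, so theoretical n(Ni) = 0.02671 mol → 1.568 g
Efficiency = 1.05 / 1.568 = 0.6696 = 67.0%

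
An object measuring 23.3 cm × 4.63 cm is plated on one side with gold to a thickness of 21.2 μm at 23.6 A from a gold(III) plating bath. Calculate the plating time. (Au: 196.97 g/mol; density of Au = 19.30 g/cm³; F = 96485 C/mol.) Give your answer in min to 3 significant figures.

Plated area = 23.3 × 4.63 = 107.9 cm²
Volume = 107.9 × 21.2×10⁻⁴ cm = 0.2287 cm³
m(Au) = 0.2287 × 19.30 = 4.414 g
n(Au) = 4.414 / 196.97 = 0.02241 mol; n(e⁻) = 3 × 0.02241 = 0.06723 mol
Q = 0.06723 × 96485 = 6487 C
t = 6487 / 23.6 = 274.9 s = 4.58 min

4.58 min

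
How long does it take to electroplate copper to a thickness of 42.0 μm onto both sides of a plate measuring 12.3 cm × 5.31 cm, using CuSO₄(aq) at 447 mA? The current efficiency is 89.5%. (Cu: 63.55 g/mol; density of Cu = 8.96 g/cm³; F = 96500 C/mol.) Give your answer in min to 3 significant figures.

622 min

Plated area = 2 × 12.3 × 5.31 = 130.6 cm²
Volume = 130.6 × 42.0×10⁻⁴ cm = 0.5485 cm³
m(Cu) = 0.5485 × 8.96 = 4.915 g
n(Cu) = 4.915 / 63.55 = 0.07734 mol; n(e⁻) = 2 × 0.07734 = 0.1547 mol
Q = 0.1547 × 96500 / 0.895 = 16680 C
t = 16680 / 0.447 = 37320 s = 622 min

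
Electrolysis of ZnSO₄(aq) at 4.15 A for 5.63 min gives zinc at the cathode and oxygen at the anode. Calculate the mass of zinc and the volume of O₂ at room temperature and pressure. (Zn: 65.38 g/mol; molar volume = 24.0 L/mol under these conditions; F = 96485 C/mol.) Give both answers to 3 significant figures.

Q = 4.15 × 337.8 = 1402 C; n(e⁻) = 1402 / 96485 = 0.01453 mol
Cathode: Zn²⁺ + 2e⁻ → Zn → n(Zn) = 0.01453/2 = 0.007265 mol → 0.475 g
Anode: 2H₂O → O₂ + 4H⁺ + 4e⁻ → n(O₂) = 0.01453/4 = 0.003633 mol → 0.0872 L

0.475 g Zn; 0.0872 L O₂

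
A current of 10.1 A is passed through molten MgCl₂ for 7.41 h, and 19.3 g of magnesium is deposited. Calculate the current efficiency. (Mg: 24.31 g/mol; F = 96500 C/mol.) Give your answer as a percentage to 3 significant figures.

56.9%

Q = 10.1 × 26676 = 2.694×10^5 C
n(e⁻) = 2.694×10^5 / 96500 = 2.792 mol
Mg²⁺ + 2e⁻ → Mg, so theoretical n(Mg) = 1.396 mol → 33.94 g
Efficiency = 19.3 / 33.94 = 0.5687 = 56.9%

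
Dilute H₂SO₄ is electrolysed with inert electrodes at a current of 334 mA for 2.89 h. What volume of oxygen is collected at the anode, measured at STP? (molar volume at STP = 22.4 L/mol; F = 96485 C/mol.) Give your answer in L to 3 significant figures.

Q = It = 0.334 × 10404 = 3475 C
n(e⁻) = 3475 / 96485 = 0.03602 mol
2H₂O → O₂ + 4H⁺ + 4e⁻, so n(O₂) = 0.03602 / 4 = 0.009005 mol
V = 0.009005 × 22.4 = 0.2017 L

0.202 L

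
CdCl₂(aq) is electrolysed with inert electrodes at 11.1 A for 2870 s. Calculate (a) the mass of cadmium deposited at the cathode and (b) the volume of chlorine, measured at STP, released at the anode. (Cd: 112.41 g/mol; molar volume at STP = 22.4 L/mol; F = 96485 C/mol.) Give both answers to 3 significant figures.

18.6 g Cd; 3.70 L Cl₂

Q = 11.1 × 2870 = 31860 C; n(e⁻) = 31860 / 96485 = 0.3302 mol
Cathode: Cd²⁺ + 2e⁻ → Cd → n(Cd) = 0.3302/2 = 0.1651 mol → 18.6 g
Anode: 2Cl⁻ → Cl₂ + 2e⁻ → n(Cl₂) = 0.3302/2 = 0.1651 mol → 3.70 L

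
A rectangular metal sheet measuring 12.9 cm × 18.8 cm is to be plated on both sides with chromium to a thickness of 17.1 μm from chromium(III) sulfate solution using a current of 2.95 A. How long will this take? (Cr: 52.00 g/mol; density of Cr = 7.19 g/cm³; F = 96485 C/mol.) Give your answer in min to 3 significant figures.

Plated area = 2 × 12.9 × 18.8 = 485.0 cm²
Volume = 485.0 × 17.1×10⁻⁴ cm = 0.8294 cm³
m(Cr) = 0.8294 × 7.19 = 5.963 g
n(Cr) = 5.963 / 52.00 = 0.1147 mol; n(e⁻) = 3 × 0.1147 = 0.3441 mol
Q = 0.3441 × 96485 = 33200 C
t = 33200 / 2.95 = 11250 s = 188 min

188 min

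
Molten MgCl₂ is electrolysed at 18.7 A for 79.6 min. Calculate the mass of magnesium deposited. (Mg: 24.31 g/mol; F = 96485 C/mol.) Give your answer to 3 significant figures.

Q = 18.7 A × 4776 s = 89310 C
n(e⁻) = Q/F = 89310/96485 = 0.9256 mol
Mg²⁺ + 2e⁻ → Mg, so n(Mg) = 0.9256 / 2 = 0.4628 mol
m = 0.4628 × 24.31 = 11.3 g

11.3 g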